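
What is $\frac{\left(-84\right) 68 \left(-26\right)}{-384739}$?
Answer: $- \frac{148512}{384739} \approx -0.38601$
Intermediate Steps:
$\frac{\left(-84\right) 68 \left(-26\right)}{-384739} = \left(-5712\right) \left(-26\right) \left(- \frac{1}{384739}\right) = 148512 \left(- \frac{1}{384739}\right) = - \frac{148512}{384739}$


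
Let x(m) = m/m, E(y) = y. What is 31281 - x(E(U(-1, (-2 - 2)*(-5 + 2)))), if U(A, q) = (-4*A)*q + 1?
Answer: 31280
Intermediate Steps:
U(A, q) = 1 - 4*A*q (U(A, q) = -4*A*q + 1 = 1 - 4*A*q)
x(m) = 1
31281 - x(E(U(-1, (-2 - 2)*(-5 + 2)))) = 31281 - 1*1 = 31281 - 1 = 31280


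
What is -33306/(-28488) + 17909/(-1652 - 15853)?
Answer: 12138323/83113740 ≈ 0.14604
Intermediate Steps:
-33306/(-28488) + 17909/(-1652 - 15853) = -33306*(-1/28488) + 17909/(-17505) = 5551/4748 + 17909*(-1/17505) = 5551/4748 - 17909/17505 = 12138323/83113740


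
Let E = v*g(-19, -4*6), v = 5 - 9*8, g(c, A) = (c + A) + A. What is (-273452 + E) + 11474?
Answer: -257489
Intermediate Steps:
g(c, A) = c + 2*A (g(c, A) = (A + c) + A = c + 2*A)
v = -67 (v = 5 - 72 = -67)
E = 4489 (E = -67*(-19 + 2*(-4*6)) = -67*(-19 + 2*(-24)) = -67*(-19 - 48) = -67*(-67) = 4489)
(-273452 + E) + 11474 = (-273452 + 4489) + 11474 = -268963 + 11474 = -257489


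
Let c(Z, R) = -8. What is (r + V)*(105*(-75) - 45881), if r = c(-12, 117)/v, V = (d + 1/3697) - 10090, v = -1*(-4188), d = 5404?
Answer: 975046917676876/3870759 ≈ 2.5190e+8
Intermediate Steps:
v = 4188
V = -17324141/3697 (V = (5404 + 1/3697) - 10090 = 19978589/3697 - 10090 = -17324141/3697 ≈ -4686.0)
r = -2/1047 (r = -8/4188 = -8*1/4188 = -2/1047 ≈ -0.0019102)
(r + V)*(105*(-75) - 45881) = (-2/1047 - 17324141/3697)*(105*(-75) - 45881) = -18138383021*(-7875 - 45881)/3870759 = -18138383021/3870759*(-53756) = 975046917676876/3870759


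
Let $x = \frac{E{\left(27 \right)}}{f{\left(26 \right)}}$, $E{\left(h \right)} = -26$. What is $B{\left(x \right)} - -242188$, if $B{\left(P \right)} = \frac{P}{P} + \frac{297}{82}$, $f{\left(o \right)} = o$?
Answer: $\frac{19859795}{82} \approx 2.4219 \cdot 10^{5}$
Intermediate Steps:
$x = -1$ ($x = - \frac{26}{26} = \left(-26\right) \frac{1}{26} = -1$)
$B{\left(P \right)} = \frac{379}{82}$ ($B{\left(P \right)} = 1 + 297 \cdot \frac{1}{82} = 1 + \frac{297}{82} = \frac{379}{82}$)
$B{\left(x \right)} - -242188 = \frac{379}{82} - -242188 = \frac{379}{82} + 242188 = \frac{19859795}{82}$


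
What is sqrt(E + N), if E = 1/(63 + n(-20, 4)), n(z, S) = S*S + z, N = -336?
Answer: I*sqrt(1169557)/59 ≈ 18.33*I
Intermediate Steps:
n(z, S) = z + S**2 (n(z, S) = S**2 + z = z + S**2)
E = 1/59 (E = 1/(63 + (-20 + 4**2)) = 1/(63 + (-20 + 16)) = 1/(63 - 4) = 1/59 ≈ 0.016949)
sqrt(E + N) = sqrt(1/59 - 336) = sqrt(-19823/59) = I*sqrt(1169557)/59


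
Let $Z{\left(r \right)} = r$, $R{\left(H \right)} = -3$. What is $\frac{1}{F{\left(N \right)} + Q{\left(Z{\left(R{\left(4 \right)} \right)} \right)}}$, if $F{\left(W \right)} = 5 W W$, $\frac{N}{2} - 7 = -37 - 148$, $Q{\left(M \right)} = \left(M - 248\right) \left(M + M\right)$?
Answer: $\frac{1}{635186} \approx 1.5743 \cdot 10^{-6}$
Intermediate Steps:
$Q{\left(M \right)} = 2 M \left(-248 + M\right)$ ($Q{\left(M \right)} = \left(-248 + M\right) 2 M = 2 M \left(-248 + M\right)$)
$N = -356$ ($N = 14 + 2 \left(-37 - 148\right) = 14 + 2 \left(-185\right) = 14 - 370 = -356$)
$F{\left(W \right)} = 5 W^{2}$
$\frac{1}{F{\left(N \right)} + Q{\left(Z{\left(R{\left(4 \right)} \right)} \right)}} = \frac{1}{5 \left(-356\right)^{2} + 2 \left(-3\right) \left(-248 - 3\right)} = \frac{1}{5 \cdot 126736 + 2 \left(-3\right) \left(-251\right)} = \frac{1}{633680 + 1506} = \frac{1}{635186}$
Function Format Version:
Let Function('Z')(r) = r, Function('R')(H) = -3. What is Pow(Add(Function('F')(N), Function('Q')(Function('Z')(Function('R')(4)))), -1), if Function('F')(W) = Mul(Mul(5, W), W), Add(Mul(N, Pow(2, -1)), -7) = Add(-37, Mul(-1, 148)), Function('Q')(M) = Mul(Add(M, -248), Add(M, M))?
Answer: Rational(1, 635186) ≈ 1.5743e-6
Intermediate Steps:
Function('Q')(M) = Mul(2, M, Add(-248, M)) (Function('Q')(M) = Mul(Add(-248, M), Mul(2, M)) = Mul(2, M, Add(-248, M)))
N = -356 (N = Add(14, Mul(2, Add(-37, Mul(-1, 148)))) = Add(14, Mul(2, Add(-37, -148))) = Add(14, Mul(2, -185)) = Add(14, -370) = -356)
Function('F')(W) = Mul(5, Pow(W, 2))
Pow(Add(Function('F')(N), Function('Q')(Function('Z')(Function('R')(4)))), -1) = Pow(Add(Mul(5, Pow(-356, 2)), Mul(2, -3, Add(-248, -3))), -1) = Pow(Add(Mul(5, 126736), Mul(2, -3, -251)), -1) = Pow(Add(633680, 1506), -1) = Pow(635186, -1) = Rational(1, 635186)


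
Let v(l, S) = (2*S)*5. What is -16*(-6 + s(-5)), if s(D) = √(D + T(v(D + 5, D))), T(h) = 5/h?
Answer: 96 - 8*I*√510/5 ≈ 96.0 - 36.133*I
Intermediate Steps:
v(l, S) = 10*S
s(D) = √(D + 1/(2*D)) (s(D) = √(D + 5/((10*D))) = √(D + 5*(1/(10*D))) = √(D + 1/(2*D)))
-16*(-6 + s(-5)) = -16*(-6 + √(2/(-5) + 4*(-5))/2) = -16*(-6 + √(2*(-⅕) - 20)/2) = -16*(-6 + √(-⅖ - 20)/2) = -16*(-6 + √(-102/5)/2) = -16*(-6 + (I*√510/5)/2) = -16*(-6 + I*√510/10) = 96 - 8*I*√510/5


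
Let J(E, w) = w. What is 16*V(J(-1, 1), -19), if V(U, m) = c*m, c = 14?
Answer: -4256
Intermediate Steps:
V(U, m) = 14*m
16*V(J(-1, 1), -19) = 16*(14*(-19)) = 16*(-266) = -4256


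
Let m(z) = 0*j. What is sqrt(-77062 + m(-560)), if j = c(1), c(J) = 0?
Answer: I*sqrt(77062) ≈ 277.6*I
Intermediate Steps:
j = 0
m(z) = 0 (m(z) = 0*0 = 0)
sqrt(-77062 + m(-560)) = sqrt(-77062 + 0) = sqrt(-77062) = I*sqrt(77062)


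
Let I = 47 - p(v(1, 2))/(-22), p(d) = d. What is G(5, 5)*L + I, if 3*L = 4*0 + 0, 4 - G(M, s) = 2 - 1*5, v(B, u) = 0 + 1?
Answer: 1035/22 ≈ 47.045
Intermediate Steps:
v(B, u) = 1
G(M, s) = 7 (G(M, s) = 4 - (2 - 1*5) = 4 - (2 - 5) = 4 - 1*(-3) = 4 + 3 = 7)
L = 0 (L = (4*0 + 0)/3 = (0 + 0)/3 = (⅓)*0 = 0)
I = 1035/22 (I = 47 - 1/(-22) = 47 - (-1)/22 = 47 - 1*(-1/22) = 47 + 1/22 = 1035/22 ≈ 47.045)
G(5, 5)*L + I = 7*0 + 1035/22 = 0 + 1035/22 = 1035/22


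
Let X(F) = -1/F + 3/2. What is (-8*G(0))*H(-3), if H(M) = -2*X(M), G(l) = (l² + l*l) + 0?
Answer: 0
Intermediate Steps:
X(F) = 3/2 - 1/F (X(F) = -1/F + 3*(½) = -1/F + 3/2 = 3/2 - 1/F)
G(l) = 2*l² (G(l) = (l² + l²) + 0 = 2*l² + 0 = 2*l²)
H(M) = -3 + 2/M (H(M) = -2*(3/2 - 1/M) = -3 + 2/M)
(-8*G(0))*H(-3) = (-16*0²)*(-3 + 2/(-3)) = (-16*0)*(-3 + 2*(-⅓)) = (-8*0)*(-3 - ⅔) = 0*(-11/3) = 0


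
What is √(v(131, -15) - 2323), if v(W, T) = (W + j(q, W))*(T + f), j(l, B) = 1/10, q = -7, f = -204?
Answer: I*√3103390/10 ≈ 176.16*I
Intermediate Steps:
j(l, B) = ⅒
v(W, T) = (-204 + T)*(⅒ + W) (v(W, T) = (W + ⅒)*(T - 204) = (⅒ + W)*(-204 + T) = (-204 + T)*(⅒ + W))
√(v(131, -15) - 2323) = √((-102/5 - 204*131 + (⅒)*(-15) - 15*131) - 2323) = √((-102/5 - 26724 - 3/2 - 1965) - 2323) = √(-287109/10 - 2323) = √(-310339/10) = I*√3103390/10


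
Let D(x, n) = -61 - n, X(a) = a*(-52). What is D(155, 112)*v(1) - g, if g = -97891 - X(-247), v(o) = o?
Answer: 110562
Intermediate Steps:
X(a) = -52*a
g = -110735 (g = -97891 - (-52)*(-247) = -97891 - 1*12844 = -97891 - 12844 = -110735)
D(155, 112)*v(1) - g = (-61 - 1*112)*1 - 1*(-110735) = (-61 - 112)*1 + 110735 = -173*1 + 110735 = -173 + 110735 = 110562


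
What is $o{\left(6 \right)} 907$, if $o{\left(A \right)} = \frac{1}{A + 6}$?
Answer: $\frac{907}{12} \approx 75.583$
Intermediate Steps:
$o{\left(A \right)} = \frac{1}{6 + A}$
$o{\left(6 \right)} 907 = \frac{1}{6 + 6} \cdot 907 = \frac{1}{12} \cdot 907 = \frac{907}{12}$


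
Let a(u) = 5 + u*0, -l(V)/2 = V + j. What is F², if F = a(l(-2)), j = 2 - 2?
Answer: 25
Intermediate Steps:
j = 0
l(V) = -2*V (l(V) = -2*(V + 0) = -2*V)
a(u) = 5 (a(u) = 5 + 0 = 5)
F = 5
F² = 5² = 25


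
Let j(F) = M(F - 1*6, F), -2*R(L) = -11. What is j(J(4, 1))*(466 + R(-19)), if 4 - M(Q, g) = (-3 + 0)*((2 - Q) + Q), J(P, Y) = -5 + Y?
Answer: 4715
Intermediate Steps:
R(L) = 11/2 (R(L) = -½*(-11) = 11/2)
M(Q, g) = 10 (M(Q, g) = 4 - (-3 + 0)*((2 - Q) + Q) = 4 - (-3)*2 = 4 - 1*(-6) = 4 + 6 = 10)
j(F) = 10
j(J(4, 1))*(466 + R(-19)) = 10*(466 + 11/2) = 10*(943/2) = 4715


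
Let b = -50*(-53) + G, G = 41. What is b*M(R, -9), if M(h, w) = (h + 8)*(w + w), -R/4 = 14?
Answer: 2325024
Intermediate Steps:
R = -56 (R = -4*14 = -56)
M(h, w) = 2*w*(8 + h) (M(h, w) = (8 + h)*(2*w) = 2*w*(8 + h))
b = 2691 (b = -50*(-53) + 41 = 2650 + 41 = 2691)
b*M(R, -9) = 2691*(2*(-9)*(8 - 56)) = 2691*(2*(-9)*(-48)) = 2691*864 = 2325024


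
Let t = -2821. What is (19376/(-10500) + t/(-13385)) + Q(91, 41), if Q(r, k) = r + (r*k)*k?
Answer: 153653474341/1003875 ≈ 1.5306e+5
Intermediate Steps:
Q(r, k) = r + r*k² (Q(r, k) = r + (k*r)*k = r + r*k²)
(19376/(-10500) + t/(-13385)) + Q(91, 41) = (19376/(-10500) - 2821/(-13385)) + 91*(1 + 41²) = (19376*(-1/10500) - 2821*(-1/13385)) + 91*(1 + 1681) = (-692/375 + 2821/13385) + 91*1682 = -1640909/1003875 + 153062 = 153653474341/1003875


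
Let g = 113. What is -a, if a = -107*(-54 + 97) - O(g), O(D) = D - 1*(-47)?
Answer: 4761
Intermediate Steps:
O(D) = 47 + D (O(D) = D + 47 = 47 + D)
a = -4761 (a = -107*(-54 + 97) - (47 + 113) = -107*43 - 1*160 = -4601 - 160 = -4761)
-a = -1*(-4761) = 4761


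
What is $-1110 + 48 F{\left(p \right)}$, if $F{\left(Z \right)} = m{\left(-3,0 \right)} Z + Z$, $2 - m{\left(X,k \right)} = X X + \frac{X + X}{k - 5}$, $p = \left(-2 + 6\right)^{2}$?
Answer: $- \frac{33198}{5} \approx -6639.6$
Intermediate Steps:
$p = 16$ ($p = 4^{2} = 16$)
$m{\left(X,k \right)} = 2 - X^{2} - \frac{2 X}{-5 + k}$ ($m{\left(X,k \right)} = 2 - \left(X X + \frac{X + X}{k - 5}\right) = 2 - \left(X^{2} + \frac{2 X}{-5 + k}\right) = 2 - X^{2} - \frac{2 X}{-5 + k}$)
$F{\left(Z \right)} = - \frac{36 Z}{5}$ ($F{\left(Z \right)} = \frac{-10 - -6 + 2 \cdot 0 + 5 \left(-3\right)^{2} - 0 \left(-3\right)^{2}}{-5 + 0} Z + Z = \frac{-10 + 6 + 0 + 5 \cdot 9 - 0 \cdot 9}{-5} Z + Z = - \frac{-10 + 6 + 0 + 45 + 0}{5} Z + Z = \left(- \frac{1}{5}\right) 41 Z + Z = - \frac{41 Z}{5} + Z = - \frac{36 Z}{5}$)
$-1110 + 48 F{\left(p \right)} = -1110 + 48 \left(\left(- \frac{36}{5}\right) 16\right) = -1110 + 48 \left(- \frac{576}{5}\right) = -1110 - \frac{27648}{5} = - \frac{33198}{5}$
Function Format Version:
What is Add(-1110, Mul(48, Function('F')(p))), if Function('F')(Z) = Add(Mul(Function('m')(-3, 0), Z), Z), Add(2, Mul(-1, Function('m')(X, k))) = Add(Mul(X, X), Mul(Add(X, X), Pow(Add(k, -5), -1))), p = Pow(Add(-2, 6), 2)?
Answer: Rational(-33198, 5) ≈ -6639.6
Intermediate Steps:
p = 16 (p = Pow(4, 2) = 16)
Function('m')(X, k) = Add(2, Mul(-1, Pow(X, 2)), Mul(-2, X, Pow(Add(-5, k), -1))) (Function('m')(X, k) = Add(2, Mul(-1, Add(Mul(X, X), Mul(Add(X, X), Pow(Add(k, -5), -1))))) = Add(2, Mul(-1, Add(Pow(X, 2), Mul(Mul(2, X), Pow(Add(-5, k), -1))))) = Add(2, Mul(-1, Add(Pow(X, 2), Mul(2, X, Pow(Add(-5, k), -1))))) = Add(2, Add(Mul(-1, Pow(X, 2)), Mul(-2, X, Pow(Add(-5, k), -1)))) = Add(2, Mul(-1, Pow(X, 2)), Mul(-2, X, Pow(Add(-5, k), -1))))
Function('F')(Z) = Mul(Rational(-36, 5), Z) (Function('F')(Z) = Add(Mul(Mul(Pow(Add(-5, 0), -1), Add(-10, Mul(-2, -3), Mul(2, 0), Mul(5, Pow(-3, 2)), Mul(-1, 0, Pow(-3, 2)))), Z), Z) = Add(Mul(Mul(Pow(-5, -1), Add(-10, 6, 0, Mul(5, 9), Mul(-1, 0, 9))), Z), Z) = Add(Mul(Mul(Rational(-1, 5), Add(-10, 6, 0, 45, 0)), Z), Z) = Add(Mul(Mul(Rational(-1, 5), 41), Z), Z) = Add(Mul(Rational(-41, 5), Z), Z) = Mul(Rational(-36, 5), Z))
Add(-1110, Mul(48, Function('F')(p))) = Add(-1110, Mul(48, Mul(Rational(-36, 5), 16))) = Add(-1110, Mul(48, Rational(-576, 5))) = Add(-1110, Rational(-27648, 5)) = Rational(-33198, 5)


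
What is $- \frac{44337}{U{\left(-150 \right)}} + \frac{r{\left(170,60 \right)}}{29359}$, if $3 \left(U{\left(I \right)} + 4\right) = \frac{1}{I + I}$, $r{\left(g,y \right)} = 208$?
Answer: $\frac{1171521733708}{105721759} \approx 11081.0$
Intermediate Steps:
$U{\left(I \right)} = -4 + \frac{1}{6 I}$ ($U{\left(I \right)} = -4 + \frac{1}{3 \left(I + I\right)} = -4 + \frac{1}{3 \cdot 2 I} = -4 + \frac{\frac{1}{2} \frac{1}{I}}{3} = -4 + \frac{1}{6 I}$)
$- \frac{44337}{U{\left(-150 \right)}} + \frac{r{\left(170,60 \right)}}{29359} = - \frac{44337}{-4 + \frac{1}{6 \left(-150\right)}} + \frac{208}{29359} = - \frac{44337}{-4 + \frac{1}{6} \left(- \frac{1}{150}\right)} + 208 \cdot \frac{1}{29359} = - \frac{44337}{-4 - \frac{1}{900}} + \frac{208}{29359} = - \frac{44337}{- \frac{3601}{900}} + \frac{208}{29359} = \left(-44337\right) \left(- \frac{900}{3601}\right) + \frac{208}{29359} = \frac{39903300}{3601} + \frac{208}{29359} = \frac{1171521733708}{105721759}$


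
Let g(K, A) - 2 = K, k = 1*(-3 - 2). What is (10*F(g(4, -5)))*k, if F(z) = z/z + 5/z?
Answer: -275/3 ≈ -91.667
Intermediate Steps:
k = -5 (k = 1*(-5) = -5)
g(K, A) = 2 + K
F(z) = 1 + 5/z
(10*F(g(4, -5)))*k = (10*((5 + (2 + 4))/(2 + 4)))*(-5) = (10*((5 + 6)/6))*(-5) = (10*((⅙)*11))*(-5) = (10*(11/6))*(-5) = (55/3)*(-5) = -275/3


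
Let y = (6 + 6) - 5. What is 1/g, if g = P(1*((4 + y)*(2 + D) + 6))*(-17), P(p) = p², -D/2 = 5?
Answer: -1/114308 ≈ -8.7483e-6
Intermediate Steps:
D = -10 (D = -2*5 = -10)
y = 7 (y = 12 - 5 = 7)
g = -114308 (g = (1*((4 + 7)*(2 - 10) + 6))²*(-17) = (1*(11*(-8) + 6))²*(-17) = (1*(-88 + 6))²*(-17) = (1*(-82))²*(-17) = (-82)²*(-17) = 6724*(-17) = -114308)
1/g = 1/(-114308) = -1/114308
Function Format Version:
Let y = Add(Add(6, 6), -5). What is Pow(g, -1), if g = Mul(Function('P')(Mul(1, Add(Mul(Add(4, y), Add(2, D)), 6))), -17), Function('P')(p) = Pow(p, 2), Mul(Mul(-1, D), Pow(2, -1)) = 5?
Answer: Rational(-1, 114308) ≈ -8.7483e-6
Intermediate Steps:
D = -10 (D = Mul(-2, 5) = -10)
y = 7 (y = Add(12, -5) = 7)
g = -114308 (g = Mul(Pow(Mul(1, Add(Mul(Add(4, 7), Add(2, -10)), 6)), 2), -17) = Mul(Pow(Mul(1, Add(Mul(11, -8), 6)), 2), -17) = Mul(Pow(Mul(1, Add(-88, 6)), 2), -17) = Mul(Pow(Mul(1, -82), 2), -17) = Mul(Pow(-82, 2), -17) = Mul(6724, -17) = -114308)
Pow(g, -1) = Pow(-114308, -1) = Rational(-1, 114308)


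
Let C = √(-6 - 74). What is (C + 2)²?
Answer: -76 + 16*I*√5 ≈ -76.0 + 35.777*I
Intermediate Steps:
C = 4*I*√5 (C = √(-80) = 4*I*√5 ≈ 8.9443*I)
(C + 2)² = (4*I*√5 + 2)² = (2 + 4*I*√5)²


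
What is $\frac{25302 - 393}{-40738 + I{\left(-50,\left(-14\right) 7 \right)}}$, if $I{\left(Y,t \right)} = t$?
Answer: $- \frac{8303}{13612} \approx -0.60998$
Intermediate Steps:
$\frac{25302 - 393}{-40738 + I{\left(-50,\left(-14\right) 7 \right)}} = \frac{25302 - 393}{-40738 - 98} = \frac{24909}{-40738 - 98} = \frac{24909}{-40836} = 24909 \left(- \frac{1}{40836}\right) = - \frac{8303}{13612}$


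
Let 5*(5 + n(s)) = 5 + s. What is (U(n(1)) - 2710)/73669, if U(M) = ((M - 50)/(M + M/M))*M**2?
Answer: -37017/1121050 ≈ -0.033020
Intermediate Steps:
n(s) = -4 + s/5 (n(s) = -5 + (5 + s)/5 = -5 + (1 + s/5) = -4 + s/5)
U(M) = M**2*(-50 + M)/(1 + M) (U(M) = ((-50 + M)/(M + 1))*M**2 = ((-50 + M)/(1 + M))*M**2 = M**2*(-50 + M)/(1 + M))
(U(n(1)) - 2710)/73669 = ((-4 + (1/5)*1)**2*(-50 + (-4 + (1/5)*1))/(1 + (-4 + (1/5)*1)) - 2710)/73669 = ((-4 + 1/5)**2*(-50 + (-4 + 1/5))/(1 + (-4 + 1/5)) - 2710)*(1/73669) = ((-19/5)**2*(-50 - 19/5)/(1 - 19/5) - 2710)*(1/73669) = ((361/25)*(-269/5)/(-14/5) - 2710)*(1/73669) = ((361/25)*(-5/14)*(-269/5) - 2710)*(1/73669) = (97109/350 - 2710)*(1/73669) = -851391/350*1/73669 = -37017/1121050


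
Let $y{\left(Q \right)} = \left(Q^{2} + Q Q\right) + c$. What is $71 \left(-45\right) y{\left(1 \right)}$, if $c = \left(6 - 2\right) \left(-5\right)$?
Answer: $57510$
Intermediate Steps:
$c = -20$ ($c = 4 \left(-5\right) = -20$)
$y{\left(Q \right)} = -20 + 2 Q^{2}$ ($y{\left(Q \right)} = \left(Q^{2} + Q Q\right) - 20 = \left(Q^{2} + Q^{2}\right) - 20 = 2 Q^{2} - 20 = -20 + 2 Q^{2}$)
$71 \left(-45\right) y{\left(1 \right)} = 71 \left(-45\right) \left(-20 + 2 \cdot 1^{2}\right) = - 3195 \left(-20 + 2 \cdot 1\right) = - 3195 \left(-20 + 2\right) = \left(-3195\right) \left(-18\right) = 57510$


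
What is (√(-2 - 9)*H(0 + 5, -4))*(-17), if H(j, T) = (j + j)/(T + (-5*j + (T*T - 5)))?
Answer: 85*I*√11/9 ≈ 31.324*I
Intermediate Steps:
H(j, T) = 2*j/(-5 + T + T² - 5*j) (H(j, T) = (2*j)/(T + (-5*j + (T² - 5))) = (2*j)/(T + (-5*j + (-5 + T²))) = (2*j)/(T + (-5 + T² - 5*j)) = (2*j)/(-5 + T + T² - 5*j) = 2*j/(-5 + T + T² - 5*j))
(√(-2 - 9)*H(0 + 5, -4))*(-17) = (√(-2 - 9)*(2*(0 + 5)/(-5 - 4 + (-4)² - 5*(0 + 5))))*(-17) = (√(-11)*(2*5/(-5 - 4 + 16 - 5*5)))*(-17) = ((I*√11)*(2*5/(-5 - 4 + 16 - 25)))*(-17) = ((I*√11)*(2*5/(-18)))*(-17) = ((I*√11)*(2*5*(-1/18)))*(-17) = ((I*√11)*(-5/9))*(-17) = -5*I*√11/9*(-17) = 85*I*√11/9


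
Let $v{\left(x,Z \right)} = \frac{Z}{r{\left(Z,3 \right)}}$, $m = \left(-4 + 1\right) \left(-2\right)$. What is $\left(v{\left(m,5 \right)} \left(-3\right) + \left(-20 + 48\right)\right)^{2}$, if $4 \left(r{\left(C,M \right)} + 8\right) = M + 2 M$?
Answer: $\frac{495616}{529} \approx 936.89$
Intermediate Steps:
$r{\left(C,M \right)} = -8 + \frac{3 M}{4}$ ($r{\left(C,M \right)} = -8 + \frac{M + 2 M}{4} = -8 + \frac{3 M}{4}$)
$m = 6$ ($m = \left(-3\right) \left(-2\right) = 6$)
$v{\left(x,Z \right)} = - \frac{4 Z}{23}$ ($v{\left(x,Z \right)} = \frac{Z}{-8 + \frac{3}{4} \cdot 3} = \frac{Z}{-8 + \frac{9}{4}} = \frac{Z}{- \frac{23}{4}} = Z \left(- \frac{4}{23}\right) = - \frac{4 Z}{23}$)
$\left(v{\left(m,5 \right)} \left(-3\right) + \left(-20 + 48\right)\right)^{2} = \left(\left(- \frac{4}{23}\right) 5 \left(-3\right) + \left(-20 + 48\right)\right)^{2} = \left(\left(- \frac{20}{23}\right) \left(-3\right) + 28\right)^{2} = \left(\frac{60}{23} + 28\right)^{2} = \left(\frac{704}{23}\right)^{2} = \frac{495616}{529}$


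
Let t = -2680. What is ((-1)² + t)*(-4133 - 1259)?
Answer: 14445168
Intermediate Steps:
((-1)² + t)*(-4133 - 1259) = ((-1)² - 2680)*(-4133 - 1259) = (1 - 2680)*(-5392) = -2679*(-5392) = 14445168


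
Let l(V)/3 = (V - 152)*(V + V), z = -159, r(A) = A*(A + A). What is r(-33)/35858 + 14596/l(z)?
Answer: 292395725/2659713363 ≈ 0.10994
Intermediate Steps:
r(A) = 2*A² (r(A) = A*(2*A) = 2*A²)
l(V) = 6*V*(-152 + V) (l(V) = 3*((V - 152)*(V + V)) = 3*((-152 + V)*(2*V)) = 3*(2*V*(-152 + V)) = 6*V*(-152 + V))
r(-33)/35858 + 14596/l(z) = (2*(-33)²)/35858 + 14596/((6*(-159)*(-152 - 159))) = (2*1089)*(1/35858) + 14596/((6*(-159)*(-311))) = 2178*(1/35858) + 14596/296694 = 1089/17929 + 14596*(1/296694) = 1089/17929 + 7298/148347 = 292395725/2659713363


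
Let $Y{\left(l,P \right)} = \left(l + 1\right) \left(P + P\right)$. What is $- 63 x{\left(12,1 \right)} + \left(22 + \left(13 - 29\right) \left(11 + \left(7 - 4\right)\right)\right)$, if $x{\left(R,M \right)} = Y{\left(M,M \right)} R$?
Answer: $-3226$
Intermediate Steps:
$Y{\left(l,P \right)} = 2 P \left(1 + l\right)$ ($Y{\left(l,P \right)} = \left(1 + l\right) 2 P = 2 P \left(1 + l\right)$)
$x{\left(R,M \right)} = 2 M R \left(1 + M\right)$ ($x{\left(R,M \right)} = 2 M \left(1 + M\right) R = 2 M R \left(1 + M\right)$)
$- 63 x{\left(12,1 \right)} + \left(22 + \left(13 - 29\right) \left(11 + \left(7 - 4\right)\right)\right) = - 63 \cdot 2 \cdot 1 \cdot 12 \left(1 + 1\right) + \left(22 + \left(13 - 29\right) \left(11 + \left(7 - 4\right)\right)\right) = - 63 \cdot 2 \cdot 1 \cdot 12 \cdot 2 + \left(22 - 16 \left(11 + 3\right)\right) = \left(-63\right) 48 + \left(22 - 224\right) = -3024 + \left(22 - 224\right) = -3024 - 202 = -3226$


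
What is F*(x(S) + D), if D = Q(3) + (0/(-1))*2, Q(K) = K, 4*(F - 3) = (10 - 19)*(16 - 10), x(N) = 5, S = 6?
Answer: -84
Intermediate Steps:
F = -21/2 (F = 3 + ((10 - 19)*(16 - 10))/4 = 3 + (-9*6)/4 = 3 + (¼)*(-54) = 3 - 27/2 = -21/2 ≈ -10.500)
D = 3 (D = 3 + (0/(-1))*2 = 3 + (0*(-1))*2 = 3 + 0*2 = 3 + 0 = 3)
F*(x(S) + D) = -21*(5 + 3)/2 = -21/2*8 = -84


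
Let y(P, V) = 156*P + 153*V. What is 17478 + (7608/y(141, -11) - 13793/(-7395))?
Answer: 291754203211/16690515 ≈ 17480.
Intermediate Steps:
y(P, V) = 153*V + 156*P
17478 + (7608/y(141, -11) - 13793/(-7395)) = 17478 + (7608/(153*(-11) + 156*141) - 13793/(-7395)) = 17478 + (7608/(-1683 + 21996) - 13793*(-1/7395)) = 17478 + (7608/20313 + 13793/7395) = 17478 + (7608*(1/20313) + 13793/7395) = 17478 + (2536/6771 + 13793/7395) = 17478 + 37382041/16690515 = 291754203211/16690515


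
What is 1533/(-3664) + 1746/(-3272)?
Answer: -1426665/1498576 ≈ -0.95201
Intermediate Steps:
1533/(-3664) + 1746/(-3272) = 1533*(-1/3664) + 1746*(-1/3272) = -1533/3664 - 873/1636 = -1426665/1498576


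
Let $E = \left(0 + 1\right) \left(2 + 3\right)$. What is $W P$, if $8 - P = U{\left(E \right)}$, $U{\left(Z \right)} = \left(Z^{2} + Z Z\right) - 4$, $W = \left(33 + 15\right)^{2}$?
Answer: $-87552$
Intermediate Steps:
$W = 2304$ ($W = 48^{2} = 2304$)
$E = 5$ ($E = 1 \cdot 5 = 5$)
$U{\left(Z \right)} = -4 + 2 Z^{2}$ ($U{\left(Z \right)} = \left(Z^{2} + Z^{2}\right) - 4 = 2 Z^{2} - 4 = -4 + 2 Z^{2}$)
$P = -38$ ($P = 8 - \left(-4 + 2 \cdot 5^{2}\right) = 8 - \left(-4 + 2 \cdot 25\right) = 8 - \left(-4 + 50\right) = 8 - 46 = -38$)
$W P = 2304 \left(-38\right) = -87552$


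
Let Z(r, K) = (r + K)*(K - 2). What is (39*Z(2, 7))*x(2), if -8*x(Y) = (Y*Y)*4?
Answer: -3510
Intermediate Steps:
x(Y) = -Y²/2 (x(Y) = -Y*Y*4/8 = -Y²*4/8 = -Y²/2)
Z(r, K) = (-2 + K)*(K + r) (Z(r, K) = (K + r)*(-2 + K) = (-2 + K)*(K + r))
(39*Z(2, 7))*x(2) = (39*(7² - 2*7 - 2*2 + 7*2))*(-½*2²) = (39*(49 - 14 - 4 + 14))*(-½*4) = (39*45)*(-2) = 1755*(-2) = -3510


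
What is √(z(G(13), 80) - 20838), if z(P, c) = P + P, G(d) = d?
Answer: 22*I*√43 ≈ 144.26*I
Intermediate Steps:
z(P, c) = 2*P
√(z(G(13), 80) - 20838) = √(2*13 - 20838) = √(26 - 20838) = √(-20812) = 22*I*√43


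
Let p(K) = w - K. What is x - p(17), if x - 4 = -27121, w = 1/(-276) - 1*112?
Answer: -7448687/276 ≈ -26988.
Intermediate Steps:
w = -30913/276 (w = -1/276 - 112 = -30913/276 ≈ -112.00)
x = -27117 (x = 4 - 27121 = -27117)
p(K) = -30913/276 - K
x - p(17) = -27117 - (-30913/276 - 1*17) = -27117 - (-30913/276 - 17) = -27117 - 1*(-35605/276) = -27117 + 35605/276 = -7448687/276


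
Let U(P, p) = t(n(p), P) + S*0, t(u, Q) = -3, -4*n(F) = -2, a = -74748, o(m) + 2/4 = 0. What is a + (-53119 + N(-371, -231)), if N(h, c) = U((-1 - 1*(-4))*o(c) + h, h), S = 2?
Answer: -127870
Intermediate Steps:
o(m) = -½ (o(m) = -½ + 0 = -½)
n(F) = ½ (n(F) = -¼*(-2) = ½)
U(P, p) = -3 (U(P, p) = -3 + 2*0 = -3 + 0 = -3)
N(h, c) = -3
a + (-53119 + N(-371, -231)) = -74748 + (-53119 - 3) = -74748 - 53122 = -127870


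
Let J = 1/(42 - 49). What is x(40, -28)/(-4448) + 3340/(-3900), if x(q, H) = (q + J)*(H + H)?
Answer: -38447/108420 ≈ -0.35461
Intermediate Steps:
J = -1/7 (J = 1/(-7) = -1/7 ≈ -0.14286)
x(q, H) = 2*H*(-1/7 + q) (x(q, H) = (q - 1/7)*(H + H) = (-1/7 + q)*(2*H) = 2*H*(-1/7 + q))
x(40, -28)/(-4448) + 3340/(-3900) = ((2/7)*(-28)*(-1 + 7*40))/(-4448) + 3340/(-3900) = ((2/7)*(-28)*(-1 + 280))*(-1/4448) + 3340*(-1/3900) = ((2/7)*(-28)*279)*(-1/4448) - 167/195 = -2232*(-1/4448) - 167/195 = 279/556 - 167/195 = -38447/108420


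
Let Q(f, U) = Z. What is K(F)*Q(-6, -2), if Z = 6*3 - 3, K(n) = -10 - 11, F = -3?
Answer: -315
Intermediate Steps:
K(n) = -21
Z = 15 (Z = 18 - 3 = 15)
Q(f, U) = 15
K(F)*Q(-6, -2) = -21*15 = -315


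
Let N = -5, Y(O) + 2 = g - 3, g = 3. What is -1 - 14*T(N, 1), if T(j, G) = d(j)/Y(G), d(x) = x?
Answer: -36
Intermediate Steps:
Y(O) = -2 (Y(O) = -2 + (3 - 3) = -2 + 0 = -2)
T(j, G) = -j/2 (T(j, G) = j/(-2) = j*(-1/2) = -j/2)
-1 - 14*T(N, 1) = -1 - (-7)*(-5) = -1 - 14*5/2 = -1 - 35 = -36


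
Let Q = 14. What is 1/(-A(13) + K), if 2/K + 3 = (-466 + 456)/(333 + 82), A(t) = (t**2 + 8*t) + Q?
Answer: -251/72203 ≈ -0.0034763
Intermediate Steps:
A(t) = 14 + t**2 + 8*t (A(t) = (t**2 + 8*t) + 14 = 14 + t**2 + 8*t)
K = -166/251 (K = 2/(-3 + (-466 + 456)/(333 + 82)) = 2/(-3 - 10/415) = 2/(-3 - 10*1/415) = 2/(-3 - 2/83) = 2/(-251/83) = 2*(-83/251) = -166/251 ≈ -0.66135)
1/(-A(13) + K) = 1/(-(14 + 13**2 + 8*13) - 166/251) = 1/(-(14 + 169 + 104) - 166/251) = 1/(-1*287 - 166/251) = 1/(-287 - 166/251) = 1/(-72203/251) = -251/72203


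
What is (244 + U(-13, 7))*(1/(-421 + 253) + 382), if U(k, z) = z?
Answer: 16107925/168 ≈ 95881.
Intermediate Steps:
(244 + U(-13, 7))*(1/(-421 + 253) + 382) = (244 + 7)*(1/(-421 + 253) + 382) = 251*(1/(-168) + 382) = 251*(-1/168 + 382) = 251*(64175/168) = 16107925/168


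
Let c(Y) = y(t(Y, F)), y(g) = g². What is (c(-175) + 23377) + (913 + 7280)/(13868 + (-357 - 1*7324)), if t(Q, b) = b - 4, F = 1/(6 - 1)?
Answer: 3618275807/154675 ≈ 23393.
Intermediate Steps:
F = ⅕ (F = 1/5 = ⅕ ≈ 0.20000)
t(Q, b) = -4 + b
c(Y) = 361/25 (c(Y) = (-4 + ⅕)² = (-19/5)² = 361/25)
(c(-175) + 23377) + (913 + 7280)/(13868 + (-357 - 1*7324)) = (361/25 + 23377) + (913 + 7280)/(13868 + (-357 - 1*7324)) = 584786/25 + 8193/(13868 + (-357 - 7324)) = 584786/25 + 8193/(13868 - 7681) = 584786/25 + 8193/6187 = 3618275807/154675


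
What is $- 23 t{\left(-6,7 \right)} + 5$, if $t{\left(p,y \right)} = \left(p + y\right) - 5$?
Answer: $97$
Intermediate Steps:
$t{\left(p,y \right)} = -5 + p + y$
$- 23 t{\left(-6,7 \right)} + 5 = - 23 \left(-5 - 6 + 7\right) + 5 = \left(-23\right) \left(-4\right) + 5 = 92 + 5 = 97$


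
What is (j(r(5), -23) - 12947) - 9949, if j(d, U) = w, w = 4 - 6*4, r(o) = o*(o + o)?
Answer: -22916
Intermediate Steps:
r(o) = 2*o² (r(o) = o*(2*o) = 2*o²)
w = -20 (w = 4 - 24 = -20)
j(d, U) = -20
(j(r(5), -23) - 12947) - 9949 = (-20 - 12947) - 9949 = -12967 - 9949 = -22916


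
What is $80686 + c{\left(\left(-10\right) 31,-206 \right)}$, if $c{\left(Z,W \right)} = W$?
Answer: $80480$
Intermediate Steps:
$80686 + c{\left(\left(-10\right) 31,-206 \right)} = 80686 - 206 = 80480$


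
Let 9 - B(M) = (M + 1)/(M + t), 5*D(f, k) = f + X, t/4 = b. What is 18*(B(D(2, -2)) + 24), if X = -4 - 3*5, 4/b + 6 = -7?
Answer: 175986/301 ≈ 584.67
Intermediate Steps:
b = -4/13 (b = 4/(-6 - 7) = 4/(-13) = 4*(-1/13) = -4/13 ≈ -0.30769)
t = -16/13 (t = 4*(-4/13) = -16/13 ≈ -1.2308)
X = -19 (X = -4 - 15 = -19)
D(f, k) = -19/5 + f/5 (D(f, k) = (f - 19)/5 = (-19 + f)/5 = -19/5 + f/5)
B(M) = 9 - (1 + M)/(-16/13 + M) (B(M) = 9 - (M + 1)/(M - 16/13) = 9 - (1 + M)/(-16/13 + M))
18*(B(D(2, -2)) + 24) = 18*((-157 + 104*(-19/5 + (⅕)*2))/(-16 + 13*(-19/5 + (⅕)*2)) + 24) = 18*((-157 + 104*(-19/5 + ⅖))/(-16 + 13*(-19/5 + ⅖)) + 24) = 18*((-157 + 104*(-17/5))/(-16 + 13*(-17/5)) + 24) = 18*((-157 - 1768/5)/(-16 - 221/5) + 24) = 18*(-2553/5/(-301/5) + 24) = 18*(-5/301*(-2553/5) + 24) = 18*(2553/301 + 24) = 18*(9777/301) = 175986/301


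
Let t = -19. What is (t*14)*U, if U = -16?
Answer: 4256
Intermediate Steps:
(t*14)*U = -19*14*(-16) = -266*(-16) = 4256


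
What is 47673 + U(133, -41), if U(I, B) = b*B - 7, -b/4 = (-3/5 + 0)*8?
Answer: 234394/5 ≈ 46879.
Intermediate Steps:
b = 96/5 (b = -4*(-3/5 + 0)*8 = -4*(-3*⅕ + 0)*8 = -4*(-⅗ + 0)*8 = -(-12)*8/5 = -4*(-24/5) = 96/5 ≈ 19.200)
U(I, B) = -7 + 96*B/5 (U(I, B) = 96*B/5 - 7 = -7 + 96*B/5)
47673 + U(133, -41) = 47673 + (-7 + (96/5)*(-41)) = 47673 + (-7 - 3936/5) = 47673 - 3971/5 = 234394/5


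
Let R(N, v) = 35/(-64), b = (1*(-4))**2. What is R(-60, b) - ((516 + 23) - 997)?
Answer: 29277/64 ≈ 457.45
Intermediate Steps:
b = 16 (b = (-4)**2 = 16)
R(N, v) = -35/64 (R(N, v) = 35*(-1/64) = -35/64)
R(-60, b) - ((516 + 23) - 997) = -35/64 - ((516 + 23) - 997) = -35/64 - (539 - 997) = -35/64 - 1*(-458) = -35/64 + 458 = 29277/64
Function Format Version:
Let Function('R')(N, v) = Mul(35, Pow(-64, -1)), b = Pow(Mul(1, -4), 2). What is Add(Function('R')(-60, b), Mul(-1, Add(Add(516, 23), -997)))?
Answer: Rational(29277, 64) ≈ 457.45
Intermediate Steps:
b = 16 (b = Pow(-4, 2) = 16)
Function('R')(N, v) = Rational(-35, 64) (Function('R')(N, v) = Mul(35, Rational(-1, 64)) = Rational(-35, 64))
Add(Function('R')(-60, b), Mul(-1, Add(Add(516, 23), -997))) = Add(Rational(-35, 64), Mul(-1, Add(Add(516, 23), -997))) = Add(Rational(-35, 64), Mul(-1, Add(539, -997))) = Add(Rational(-35, 64), Mul(-1, -458)) = Add(Rational(-35, 64), 458) = Rational(29277, 64)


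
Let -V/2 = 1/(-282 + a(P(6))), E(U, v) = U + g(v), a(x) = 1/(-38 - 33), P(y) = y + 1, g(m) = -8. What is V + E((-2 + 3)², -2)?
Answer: -140019/20023 ≈ -6.9929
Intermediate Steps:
P(y) = 1 + y
a(x) = -1/71 (a(x) = 1/(-71) = -1/71)
E(U, v) = -8 + U (E(U, v) = U - 8 = -8 + U)
V = 142/20023 (V = -2/(-282 - 1/71) = -2/(-20023/71) = -2*(-71/20023) = 142/20023 ≈ 0.0070918)
V + E((-2 + 3)², -2) = 142/20023 + (-8 + (-2 + 3)²) = 142/20023 + (-8 + 1²) = 142/20023 + (-8 + 1) = 142/20023 - 7 = -140019/20023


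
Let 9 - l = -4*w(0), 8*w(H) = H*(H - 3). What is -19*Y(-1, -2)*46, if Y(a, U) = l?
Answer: -7866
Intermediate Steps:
w(H) = H*(-3 + H)/8 (w(H) = (H*(H - 3))/8 = (H*(-3 + H))/8 = H*(-3 + H)/8)
l = 9 (l = 9 - (-4)*(⅛)*0*(-3 + 0) = 9 - (-4)*(⅛)*0*(-3) = 9 - (-4)*0 = 9 - 1*0 = 9 + 0 = 9)
Y(a, U) = 9
-19*Y(-1, -2)*46 = -19*9*46 = -171*46 = -7866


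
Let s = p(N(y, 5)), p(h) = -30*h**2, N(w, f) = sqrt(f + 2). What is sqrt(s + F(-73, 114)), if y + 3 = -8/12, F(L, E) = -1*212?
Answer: I*sqrt(422) ≈ 20.543*I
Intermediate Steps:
F(L, E) = -212
y = -11/3 (y = -3 - 8/12 = -3 - 8*1/12 = -3 - 2/3 = -11/3 ≈ -3.6667)
N(w, f) = sqrt(2 + f)
s = -210 (s = -30*(sqrt(2 + 5))**2 = -30*(sqrt(7))**2 = -30*7 = -210)
sqrt(s + F(-73, 114)) = sqrt(-210 - 212) = sqrt(-422) = I*sqrt(422)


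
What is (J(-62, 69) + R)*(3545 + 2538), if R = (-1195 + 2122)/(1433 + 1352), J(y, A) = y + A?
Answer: 124227026/2785 ≈ 44606.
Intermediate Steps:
J(y, A) = A + y
R = 927/2785 ≈ 0.33285
(J(-62, 69) + R)*(3545 + 2538) = ((69 - 62) + 927/2785)*(3545 + 2538) = (7 + 927/2785)*6083 = (20422/2785)*6083 = 124227026/2785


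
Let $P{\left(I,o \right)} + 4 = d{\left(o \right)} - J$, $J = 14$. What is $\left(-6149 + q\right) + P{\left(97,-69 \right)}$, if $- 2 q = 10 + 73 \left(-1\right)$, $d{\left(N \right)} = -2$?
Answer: $- \frac{12275}{2} \approx -6137.5$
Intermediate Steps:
$P{\left(I,o \right)} = -20$ ($P{\left(I,o \right)} = -4 - 16 = -20$)
$q = \frac{63}{2}$ ($q = - \frac{10 + 73 \left(-1\right)}{2} = - \frac{10 - 73}{2} = \left(- \frac{1}{2}\right) \left(-63\right) = \frac{63}{2} \approx 31.5$)
$\left(-6149 + q\right) + P{\left(97,-69 \right)} = \left(-6149 + \frac{63}{2}\right) - 20 = - \frac{12235}{2} - 20 = - \frac{12275}{2}$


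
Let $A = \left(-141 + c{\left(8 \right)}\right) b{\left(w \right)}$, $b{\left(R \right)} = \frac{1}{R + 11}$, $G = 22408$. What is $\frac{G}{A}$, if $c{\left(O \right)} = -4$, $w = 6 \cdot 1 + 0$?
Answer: $- \frac{380936}{145} \approx -2627.1$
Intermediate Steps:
$w = 6$ ($w = 6 + 0 = 6$)
$b{\left(R \right)} = \frac{1}{11 + R}$
$A = - \frac{145}{17}$ ($A = \frac{-141 - 4}{11 + 6} = - \frac{145}{17} \approx -8.5294$)
$\frac{G}{A} = \frac{22408}{- \frac{145}{17}} = 22408 \left(- \frac{17}{145}\right) = - \frac{380936}{145}$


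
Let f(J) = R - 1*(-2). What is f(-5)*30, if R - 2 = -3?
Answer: 30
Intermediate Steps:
R = -1 (R = 2 - 3 = -1)
f(J) = 1 (f(J) = -1 - 1*(-2) = -1 + 2 = 1)
f(-5)*30 = 1*30 = 30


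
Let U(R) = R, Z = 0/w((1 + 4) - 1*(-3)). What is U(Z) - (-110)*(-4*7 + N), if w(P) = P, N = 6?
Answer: -2420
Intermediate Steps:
Z = 0 (Z = 0/((1 + 4) - 1*(-3)) = 0/(5 + 3) = 0/8 = 0*(1/8) = 0)
U(Z) - (-110)*(-4*7 + N) = 0 - (-110)*(-4*7 + 6) = 0 - (-110)*(-28 + 6) = 0 - (-110)*(-22) = 0 - 110*22 = 0 - 2420 = -2420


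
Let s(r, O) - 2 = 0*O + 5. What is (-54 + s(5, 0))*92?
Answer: -4324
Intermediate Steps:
s(r, O) = 7 (s(r, O) = 2 + (0*O + 5) = 2 + (0 + 5) = 2 + 5 = 7)
(-54 + s(5, 0))*92 = (-54 + 7)*92 = -47*92 = -4324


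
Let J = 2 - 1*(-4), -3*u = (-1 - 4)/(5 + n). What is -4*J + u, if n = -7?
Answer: -149/6 ≈ -24.833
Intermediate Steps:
u = -5/6 (u = -(-1 - 4)/(3*(5 - 7)) = -(-5)/(3*(-2)) = -(-5)*(-1)/(3*2) = -1/3*5/2 = -5/6 ≈ -0.83333)
J = 6 (J = 2 + 4 = 6)
-4*J + u = -4*6 - 5/6 = -24 - 5/6 = -149/6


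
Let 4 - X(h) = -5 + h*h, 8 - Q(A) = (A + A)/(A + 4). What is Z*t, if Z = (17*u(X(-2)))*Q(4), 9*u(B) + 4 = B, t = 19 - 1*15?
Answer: 476/9 ≈ 52.889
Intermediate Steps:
Q(A) = 8 - 2*A/(4 + A) (Q(A) = 8 - (A + A)/(A + 4) = 8 - 2*A/(4 + A))
X(h) = 9 - h**2 (X(h) = 4 - (-5 + h*h) = 4 - (-5 + h**2) = 4 + (5 - h**2) = 9 - h**2)
t = 4 (t = 19 - 15 = 4)
u(B) = -4/9 + B/9
Z = 119/9 (Z = (17*(-4/9 + (9 - 1*(-2)**2)/9))*(2*(16 + 3*4)/(4 + 4)) = (17*(-4/9 + (9 - 1*4)/9))*(2*(16 + 12)/8) = (17*(-4/9 + (9 - 4)/9))*(2*(1/8)*28) = (17*(-4/9 + (1/9)*5))*7 = (17*(-4/9 + 5/9))*7 = (17*(1/9))*7 = (17/9)*7 = 119/9 ≈ 13.222)
Z*t = (119/9)*4 = 476/9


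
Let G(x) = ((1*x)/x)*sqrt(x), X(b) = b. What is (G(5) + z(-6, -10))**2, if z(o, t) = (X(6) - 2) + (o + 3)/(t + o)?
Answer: 5769/256 + 67*sqrt(5)/8 ≈ 41.262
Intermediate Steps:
G(x) = sqrt(x) (G(x) = (x/x)*sqrt(x) = 1*sqrt(x) = sqrt(x))
z(o, t) = 4 + (3 + o)/(o + t) (z(o, t) = (6 - 2) + (o + 3)/(t + o) = 4 + (3 + o)/(o + t))
(G(5) + z(-6, -10))**2 = (sqrt(5) + (3 + 4*(-10) + 5*(-6))/(-6 - 10))**2 = (sqrt(5) + (3 - 40 - 30)/(-16))**2 = (sqrt(5) - 1/16*(-67))**2 = (sqrt(5) + 67/16)**2 = (67/16 + sqrt(5))**2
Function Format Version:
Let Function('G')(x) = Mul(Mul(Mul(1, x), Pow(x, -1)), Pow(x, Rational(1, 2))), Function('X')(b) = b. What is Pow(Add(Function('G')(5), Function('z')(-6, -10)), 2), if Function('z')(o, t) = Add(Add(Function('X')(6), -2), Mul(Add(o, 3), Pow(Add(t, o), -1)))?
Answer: Add(Rational(5769, 256), Mul(Rational(67, 8), Pow(5, Rational(1, 2)))) ≈ 41.262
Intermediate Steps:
Function('G')(x) = Pow(x, Rational(1, 2)) (Function('G')(x) = Mul(Mul(x, Pow(x, -1)), Pow(x, Rational(1, 2))) = Mul(1, Pow(x, Rational(1, 2))) = Pow(x, Rational(1, 2)))
Function('z')(o, t) = Add(4, Mul(Pow(Add(o, t), -1), Add(3, o))) (Function('z')(o, t) = Add(Add(6, -2), Mul(Add(o, 3), Pow(Add(t, o), -1))) = Add(4, Mul(Add(3, o), Pow(Add(o, t), -1))) = Add(4, Mul(Pow(Add(o, t), -1), Add(3, o))))
Pow(Add(Function('G')(5), Function('z')(-6, -10)), 2) = Pow(Add(Pow(5, Rational(1, 2)), Mul(Pow(Add(-6, -10), -1), Add(3, Mul(4, -10), Mul(5, -6)))), 2) = Pow(Add(Pow(5, Rational(1, 2)), Mul(Pow(-16, -1), Add(3, -40, -30))), 2) = Pow(Add(Pow(5, Rational(1, 2)), Mul(Rational(-1, 16), -67)), 2) = Pow(Add(Pow(5, Rational(1, 2)), Rational(67, 16)), 2) = Pow(Add(Rational(67, 16), Pow(5, Rational(1, 2))), 2)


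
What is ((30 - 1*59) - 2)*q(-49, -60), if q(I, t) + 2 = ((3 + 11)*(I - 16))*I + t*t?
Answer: -1493828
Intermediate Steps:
q(I, t) = -2 + t² + I*(-224 + 14*I) (q(I, t) = -2 + (((3 + 11)*(I - 16))*I + t*t) = -2 + ((14*(-16 + I))*I + t²) = -2 + ((-224 + 14*I)*I + t²) = -2 + (I*(-224 + 14*I) + t²) = -2 + (t² + I*(-224 + 14*I)) = -2 + t² + I*(-224 + 14*I))
((30 - 1*59) - 2)*q(-49, -60) = ((30 - 1*59) - 2)*(-2 + (-60)² - 224*(-49) + 14*(-49)²) = ((30 - 59) - 2)*(-2 + 3600 + 10976 + 14*2401) = (-29 - 2)*(-2 + 3600 + 10976 + 33614) = -31*48188 = -1493828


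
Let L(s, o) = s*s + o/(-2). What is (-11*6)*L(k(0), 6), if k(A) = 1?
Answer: 132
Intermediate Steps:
L(s, o) = s² - o/2
(-11*6)*L(k(0), 6) = (-11*6)*(1² - ½*6) = -66*(1 - 3) = -66*(-2) = 132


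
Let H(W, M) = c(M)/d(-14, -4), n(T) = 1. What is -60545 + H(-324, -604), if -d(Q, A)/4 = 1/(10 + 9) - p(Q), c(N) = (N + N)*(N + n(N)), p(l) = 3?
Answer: 34747/28 ≈ 1241.0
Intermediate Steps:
c(N) = 2*N*(1 + N) (c(N) = (N + N)*(N + 1) = (2*N)*(1 + N) = 2*N*(1 + N))
d(Q, A) = 224/19 (d(Q, A) = -4*(1/(10 + 9) - 1*3) = -4*(1/19 - 3) = -4*(-56/19) = 224/19)
H(W, M) = 19*M*(1 + M)/112 (H(W, M) = (2*M*(1 + M))/(224/19) = (2*M*(1 + M))*(19/224) = 19*M*(1 + M)/112)
-60545 + H(-324, -604) = -60545 + (19/112)*(-604)*(1 - 604) = -60545 + (19/112)*(-604)*(-603) = -60545 + 1730007/28 = 34747/28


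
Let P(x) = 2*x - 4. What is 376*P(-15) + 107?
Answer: -12677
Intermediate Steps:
P(x) = -4 + 2*x
376*P(-15) + 107 = 376*(-4 + 2*(-15)) + 107 = 376*(-4 - 30) + 107 = 376*(-34) + 107 = -12784 + 107 = -12677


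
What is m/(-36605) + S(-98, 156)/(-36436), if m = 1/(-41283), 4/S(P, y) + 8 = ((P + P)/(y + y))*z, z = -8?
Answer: 58936461029/1596762600794460 ≈ 3.6910e-5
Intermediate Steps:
S(P, y) = 4/(-8 - 8*P/y) (S(P, y) = 4/(-8 + ((P + P)/(y + y))*(-8)) = 4/(-8 + ((2*P)/((2*y)))*(-8)) = 4/(-8 + ((2*P)*(1/(2*y)))*(-8)) = 4/(-8 + (P/y)*(-8)) = 4/(-8 - 8*P/y))
m = -1/41283 ≈ -2.4223e-5
m/(-36605) + S(-98, 156)/(-36436) = -1/41283/(-36605) + ((1/2)*156/(-1*(-98) - 1*156))/(-36436) = -1/41283*(-1/36605) + ((1/2)*156/(98 - 156))*(-1/36436) = 1/1511164215 + ((1/2)*156/(-58))*(-1/36436) = 1/1511164215 + ((1/2)*156*(-1/58))*(-1/36436) = 1/1511164215 - 39/29*(-1/36436) = 1/1511164215 + 39/1056644 = 58936461029/1596762600794460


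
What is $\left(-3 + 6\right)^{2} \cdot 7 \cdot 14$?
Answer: $882$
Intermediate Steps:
$\left(-3 + 6\right)^{2} \cdot 7 \cdot 14 = 3^{2} \cdot 7 \cdot 14 = 9 \cdot 7 \cdot 14 = 63 \cdot 14 = 882$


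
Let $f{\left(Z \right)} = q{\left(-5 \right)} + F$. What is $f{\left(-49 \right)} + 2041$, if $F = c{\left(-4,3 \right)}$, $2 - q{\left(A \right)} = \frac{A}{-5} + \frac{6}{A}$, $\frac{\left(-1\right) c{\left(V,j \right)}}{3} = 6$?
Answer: $\frac{10126}{5} \approx 2025.2$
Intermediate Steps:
$c{\left(V,j \right)} = -18$ ($c{\left(V,j \right)} = \left(-3\right) 6 = -18$)
$q{\left(A \right)} = 2 - \frac{6}{A} + \frac{A}{5}$ ($q{\left(A \right)} = 2 - \left(\frac{A}{-5} + \frac{6}{A}\right) = 2 - \left(A \left(- \frac{1}{5}\right) + \frac{6}{A}\right) = 2 - \left(- \frac{A}{5} + \frac{6}{A}\right) = 2 - \left(\frac{6}{A} - \frac{A}{5}\right) = 2 + \left(- \frac{6}{A} + \frac{A}{5}\right) = 2 - \frac{6}{A} + \frac{A}{5}$)
$F = -18$
$f{\left(Z \right)} = - \frac{79}{5}$ ($f{\left(Z \right)} = \left(2 - \frac{6}{-5} + \frac{1}{5} \left(-5\right)\right) - 18 = \left(2 - - \frac{6}{5} - 1\right) - 18 = \left(2 + \frac{6}{5} - 1\right) - 18 = \frac{11}{5} - 18 = - \frac{79}{5}$)
$f{\left(-49 \right)} + 2041 = - \frac{79}{5} + 2041 = \frac{10126}{5}$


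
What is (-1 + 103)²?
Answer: 10404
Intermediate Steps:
(-1 + 103)² = 102² = 10404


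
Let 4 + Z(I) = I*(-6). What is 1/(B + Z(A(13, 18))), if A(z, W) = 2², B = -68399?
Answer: -1/68427 ≈ -1.4614e-5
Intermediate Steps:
A(z, W) = 4
Z(I) = -4 - 6*I (Z(I) = -4 + I*(-6) = -4 - 6*I)
1/(B + Z(A(13, 18))) = 1/(-68399 + (-4 - 6*4)) = 1/(-68399 + (-4 - 24)) = 1/(-68399 - 28) = 1/(-68427) = -1/68427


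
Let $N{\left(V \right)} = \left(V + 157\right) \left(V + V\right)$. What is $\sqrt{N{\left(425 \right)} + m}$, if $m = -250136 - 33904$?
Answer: $2 \sqrt{52665} \approx 458.98$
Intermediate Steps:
$N{\left(V \right)} = 2 V \left(157 + V\right)$ ($N{\left(V \right)} = \left(157 + V\right) 2 V = 2 V \left(157 + V\right)$)
$m = -284040$
$\sqrt{N{\left(425 \right)} + m} = \sqrt{2 \cdot 425 \left(157 + 425\right) - 284040} = \sqrt{2 \cdot 425 \cdot 582 - 284040} = \sqrt{494700 - 284040} = \sqrt{210660} = 2 \sqrt{52665}$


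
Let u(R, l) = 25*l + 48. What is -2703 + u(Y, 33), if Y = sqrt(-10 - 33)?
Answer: -1830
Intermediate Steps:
Y = I*sqrt(43) (Y = sqrt(-43) = I*sqrt(43) ≈ 6.5574*I)
u(R, l) = 48 + 25*l
-2703 + u(Y, 33) = -2703 + (48 + 25*33) = -2703 + (48 + 825) = -2703 + 873 = -1830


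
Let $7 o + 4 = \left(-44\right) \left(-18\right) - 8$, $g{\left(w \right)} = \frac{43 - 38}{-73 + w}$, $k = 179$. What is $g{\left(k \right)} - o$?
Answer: $- \frac{82645}{742} \approx -111.38$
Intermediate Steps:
$g{\left(w \right)} = \frac{5}{-73 + w}$
$o = \frac{780}{7}$ ($o = - \frac{4}{7} + \frac{\left(-44\right) \left(-18\right) - 8}{7} = - \frac{4}{7} + \frac{792 - 8}{7} = - \frac{4}{7} + \frac{1}{7} \cdot 784 = - \frac{4}{7} + 112 = \frac{780}{7} \approx 111.43$)
$g{\left(k \right)} - o = \frac{5}{-73 + 179} - \frac{780}{7} = \frac{5}{106} - \frac{780}{7} = - \frac{82645}{742}$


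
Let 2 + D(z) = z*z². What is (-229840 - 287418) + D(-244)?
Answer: -15044044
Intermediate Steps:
D(z) = -2 + z³ (D(z) = -2 + z*z² = -2 + z³)
(-229840 - 287418) + D(-244) = (-229840 - 287418) + (-2 + (-244)³) = -517258 + (-2 - 14526784) = -517258 - 14526786 = -15044044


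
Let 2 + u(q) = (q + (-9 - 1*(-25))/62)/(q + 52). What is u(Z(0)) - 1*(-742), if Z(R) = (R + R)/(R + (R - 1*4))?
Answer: 298222/403 ≈ 740.00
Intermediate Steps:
Z(R) = 2*R/(-4 + 2*R) (Z(R) = (2*R)/(R + (R - 4)) = (2*R)/(R + (-4 + R)) = (2*R)/(-4 + 2*R) = 2*R/(-4 + 2*R))
u(q) = -2 + (8/31 + q)/(52 + q) (u(q) = -2 + (q + (-9 - 1*(-25))/62)/(q + 52) = -2 + (q + (-9 + 25)*(1/62))/(52 + q) = -2 + (q + 16*(1/62))/(52 + q) = -2 + (q + 8/31)/(52 + q) = -2 + (8/31 + q)/(52 + q))
u(Z(0)) - 1*(-742) = (-3216/31 - 0/(-2 + 0))/(52 + 0/(-2 + 0)) - 1*(-742) = (-3216/31 - 0/(-2))/(52 + 0/(-2)) + 742 = (-3216/31 - 0*(-1)/2)/(52 + 0*(-½)) + 742 = (-3216/31 - 1*0)/(52 + 0) + 742 = (-3216/31 + 0)/52 + 742 = (1/52)*(-3216/31) + 742 = -804/403 + 742 = 298222/403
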